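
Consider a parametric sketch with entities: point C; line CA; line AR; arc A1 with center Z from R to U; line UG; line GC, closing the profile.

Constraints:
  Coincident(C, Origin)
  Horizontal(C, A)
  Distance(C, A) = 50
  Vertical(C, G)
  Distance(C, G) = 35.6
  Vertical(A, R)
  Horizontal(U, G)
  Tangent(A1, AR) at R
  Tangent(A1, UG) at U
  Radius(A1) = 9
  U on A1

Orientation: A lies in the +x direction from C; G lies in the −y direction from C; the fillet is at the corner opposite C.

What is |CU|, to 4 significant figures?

54.30

The virtual corner opposite C is at (50.00, -35.60). Since A1 is tangent to AR there, ZR ⟂ AR and tangency of A1 to UG means the radius ZU is perpendicular to UG, with radius 9.0, so the center Z sits 9.0 in from both sides at Z = (41.00, -26.60). That places the tangent points at R = (50.00, -26.60) on AR and U = (41.00, -35.60) on UG. Then |CU| = |U − C| = 54.30.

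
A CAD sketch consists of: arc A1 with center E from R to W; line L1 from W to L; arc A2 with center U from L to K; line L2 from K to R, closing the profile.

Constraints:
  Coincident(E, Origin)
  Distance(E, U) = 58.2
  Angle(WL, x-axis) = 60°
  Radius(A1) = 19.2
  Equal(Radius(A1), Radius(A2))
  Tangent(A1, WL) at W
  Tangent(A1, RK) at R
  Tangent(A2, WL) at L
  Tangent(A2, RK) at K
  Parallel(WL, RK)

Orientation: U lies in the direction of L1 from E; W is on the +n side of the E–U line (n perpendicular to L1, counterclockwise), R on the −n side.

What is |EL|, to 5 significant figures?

61.285

Tangency of A1 to both parallel lines with radius 19.2 puts W and R at E ± 19.2·n: W = (-16.628, 9.6000), R = (16.628, -9.6000). Equal radii place L and K the same way about U: L = U + 19.2·n = (12.472, 60.003), K = U − 19.2·n = (45.728, 40.803). Then |EL| = |L − E| = 61.285.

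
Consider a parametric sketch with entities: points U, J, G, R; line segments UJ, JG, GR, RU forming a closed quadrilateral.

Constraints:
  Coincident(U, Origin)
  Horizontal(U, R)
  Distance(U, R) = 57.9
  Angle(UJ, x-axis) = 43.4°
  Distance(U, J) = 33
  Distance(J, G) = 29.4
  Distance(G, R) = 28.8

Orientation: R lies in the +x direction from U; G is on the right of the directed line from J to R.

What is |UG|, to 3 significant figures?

30.4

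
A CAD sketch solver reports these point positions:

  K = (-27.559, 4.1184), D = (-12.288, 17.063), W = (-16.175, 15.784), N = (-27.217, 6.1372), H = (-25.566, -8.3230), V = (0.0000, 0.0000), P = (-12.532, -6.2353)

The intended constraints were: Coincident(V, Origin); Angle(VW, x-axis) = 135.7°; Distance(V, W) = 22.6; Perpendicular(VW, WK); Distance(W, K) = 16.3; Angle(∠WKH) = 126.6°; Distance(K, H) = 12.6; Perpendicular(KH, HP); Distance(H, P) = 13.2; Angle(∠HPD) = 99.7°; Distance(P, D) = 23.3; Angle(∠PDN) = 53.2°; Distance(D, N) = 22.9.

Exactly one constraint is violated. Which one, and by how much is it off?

Distance(D, N) = 22.9 — off by 4.40.

V = (0.00, 0.00) ✓; VW at 135.7° ✓; |VW| = 22.60 ✓; ∠(VW, WK) = 90.00° ✓; |WK| = 16.30 ✓; ∠WKH = 126.6° ✓; |KH| = 12.60 ✓; ∠(KH, HP) = 90.00° ✓; |HP| = 13.20 ✓; ∠HPD = 99.70° ✓; |PD| = 23.30 ✓; ∠PDN = 53.20° ✓; |DN| = 18.50 ✗.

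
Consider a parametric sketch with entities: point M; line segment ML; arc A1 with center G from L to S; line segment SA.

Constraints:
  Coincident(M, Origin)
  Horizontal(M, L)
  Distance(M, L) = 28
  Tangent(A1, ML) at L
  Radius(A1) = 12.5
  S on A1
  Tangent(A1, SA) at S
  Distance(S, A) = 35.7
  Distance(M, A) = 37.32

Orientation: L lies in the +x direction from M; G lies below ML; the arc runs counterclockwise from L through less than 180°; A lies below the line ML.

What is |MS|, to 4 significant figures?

18.27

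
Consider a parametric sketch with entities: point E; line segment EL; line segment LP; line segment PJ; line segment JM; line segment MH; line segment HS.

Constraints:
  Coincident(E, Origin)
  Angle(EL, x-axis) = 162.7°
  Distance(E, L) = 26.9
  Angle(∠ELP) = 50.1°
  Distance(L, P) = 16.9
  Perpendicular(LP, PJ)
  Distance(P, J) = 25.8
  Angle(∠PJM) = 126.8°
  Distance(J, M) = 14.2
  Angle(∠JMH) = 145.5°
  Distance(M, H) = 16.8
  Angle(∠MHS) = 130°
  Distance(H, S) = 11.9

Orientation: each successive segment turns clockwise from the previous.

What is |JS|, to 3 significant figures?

36.2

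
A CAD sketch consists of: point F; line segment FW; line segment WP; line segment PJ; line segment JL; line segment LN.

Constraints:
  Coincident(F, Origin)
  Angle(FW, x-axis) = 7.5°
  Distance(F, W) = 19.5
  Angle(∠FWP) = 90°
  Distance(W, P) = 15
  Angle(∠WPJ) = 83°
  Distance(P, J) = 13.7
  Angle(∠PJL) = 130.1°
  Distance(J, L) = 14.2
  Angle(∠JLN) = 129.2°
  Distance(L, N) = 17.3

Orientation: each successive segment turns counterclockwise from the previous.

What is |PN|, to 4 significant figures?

34.08

∠PJL = 130.1° gives JL at -115.6° from the x-axis; with |JL| = 14.2, L = (-2.024, 1.181). ∠JLN = 129.2° gives LN at -64.80° from the x-axis; with |LN| = 17.3, N = (5.342, -14.47). Then |PN| = |N − P| = 34.08.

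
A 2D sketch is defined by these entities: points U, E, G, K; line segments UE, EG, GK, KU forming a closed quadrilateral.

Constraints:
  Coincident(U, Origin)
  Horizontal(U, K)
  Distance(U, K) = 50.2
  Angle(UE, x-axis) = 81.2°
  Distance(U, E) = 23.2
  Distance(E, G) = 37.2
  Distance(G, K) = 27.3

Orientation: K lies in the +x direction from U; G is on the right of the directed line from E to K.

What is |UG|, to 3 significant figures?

25.4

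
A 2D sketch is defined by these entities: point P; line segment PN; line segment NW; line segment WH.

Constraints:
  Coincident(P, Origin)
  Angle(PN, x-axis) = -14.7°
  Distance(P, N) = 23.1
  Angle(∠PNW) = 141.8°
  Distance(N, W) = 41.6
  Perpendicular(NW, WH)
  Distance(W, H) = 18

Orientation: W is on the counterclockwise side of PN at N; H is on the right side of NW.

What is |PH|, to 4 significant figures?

67.92

P is at the origin; PN runs at -14.7° with length 23.1, so N = 23.1·(cos -14.7°, sin -14.7°) = (22.34, -5.862). ∠PNW = 141.8°, so NW runs at -14.7° + (180° − 141.8°) = 23.50° from the x-axis; with |NW| = 41.6, W = N + 41.6·(cos 23.50°, sin 23.50°) = (60.49, 10.73). NW is perpendicular to WH; with |WH| = 18.0 on the right of NW, H = W + 18.0·(0.3987, -0.9171) = (67.67, -5.781). Then |PH| = |H − P| = 67.92.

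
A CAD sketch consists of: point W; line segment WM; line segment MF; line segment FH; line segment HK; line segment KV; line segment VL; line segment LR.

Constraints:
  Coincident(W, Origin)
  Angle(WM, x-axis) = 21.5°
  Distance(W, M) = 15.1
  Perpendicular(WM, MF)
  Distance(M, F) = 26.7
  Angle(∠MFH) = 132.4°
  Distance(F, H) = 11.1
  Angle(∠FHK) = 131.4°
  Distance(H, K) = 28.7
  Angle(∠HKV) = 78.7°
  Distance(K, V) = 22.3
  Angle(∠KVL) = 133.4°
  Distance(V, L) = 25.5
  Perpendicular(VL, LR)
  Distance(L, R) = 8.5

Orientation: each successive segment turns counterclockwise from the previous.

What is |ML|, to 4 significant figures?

7.207

W is at the origin; WM runs at 21.5° with length 15.1, so M = (14.05, 5.534). WM ⟂ MF, so MF runs at 111.5°; with |MF| = 26.7, F = (4.264, 30.38). ∠MFH = 132.4° gives FH at 159.1° from the x-axis; with |FH| = 11.1, H = (-6.106, 34.34). ∠FHK = 131.4° gives HK at -152.3° from the x-axis; with |HK| = 28.7, K = (-31.52, 21.00). ∠HKV = 78.7° gives KV at -51.00° from the x-axis; with |KV| = 22.3, V = (-17.48, 3.665). ∠KVL = 133.4° gives VL at -4.400° from the x-axis; with |VL| = 25.5, L = (7.942, 1.708). Then |ML| = |L − M| = 7.207.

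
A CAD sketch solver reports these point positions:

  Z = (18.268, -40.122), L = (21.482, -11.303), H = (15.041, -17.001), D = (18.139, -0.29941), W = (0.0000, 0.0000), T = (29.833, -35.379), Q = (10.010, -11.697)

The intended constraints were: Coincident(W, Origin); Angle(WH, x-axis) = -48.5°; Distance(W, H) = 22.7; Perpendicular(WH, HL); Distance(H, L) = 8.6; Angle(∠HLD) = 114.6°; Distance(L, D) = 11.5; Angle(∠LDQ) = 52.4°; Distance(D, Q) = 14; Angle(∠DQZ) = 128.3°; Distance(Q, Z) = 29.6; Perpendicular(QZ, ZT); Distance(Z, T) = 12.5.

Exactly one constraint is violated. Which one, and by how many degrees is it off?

Perpendicular(QZ, ZT) — off by 6.10°.

W = (0.00, 0.00) ✓; WH at -48.50° ✓; |WH| = 22.70 ✓; ∠(WH, HL) = 90.00° ✓; |HL| = 8.600 ✓; ∠HLD = 114.6° ✓; |LD| = 11.50 ✓; ∠LDQ = 52.40° ✓; |DQ| = 14.00 ✓; ∠DQZ = 128.3° ✓; |QZ| = 29.60 ✓; ∠(QZ, ZT) = 96.10° ✗; |ZT| = 12.50 ✓.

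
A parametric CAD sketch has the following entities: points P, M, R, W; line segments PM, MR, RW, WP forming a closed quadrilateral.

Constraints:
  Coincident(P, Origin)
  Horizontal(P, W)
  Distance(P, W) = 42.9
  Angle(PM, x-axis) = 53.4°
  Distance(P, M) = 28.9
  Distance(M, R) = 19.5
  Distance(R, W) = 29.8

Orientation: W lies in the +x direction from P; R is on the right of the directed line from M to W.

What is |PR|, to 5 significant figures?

13.991

P is at the origin; P and W share the same y with |PW| = 42.9 and W in +x, so W = (42.9, 0). PM runs at 53.4° with |PM| = 28.9, so M = (17.231, 23.201). R is determined by |MR| = 19.5 and |RW| = 29.8 together: it lies at the intersection of circle(M, 19.5) and circle(W, 29.8). With |MW| = 34.601, the foot of the radical line on MW is 9.9625 from M and the perpendicular offset is √(19.5² − 9.9625²) = 16.763. Taking the right-of-MW solution: R = (13.381, 4.0852).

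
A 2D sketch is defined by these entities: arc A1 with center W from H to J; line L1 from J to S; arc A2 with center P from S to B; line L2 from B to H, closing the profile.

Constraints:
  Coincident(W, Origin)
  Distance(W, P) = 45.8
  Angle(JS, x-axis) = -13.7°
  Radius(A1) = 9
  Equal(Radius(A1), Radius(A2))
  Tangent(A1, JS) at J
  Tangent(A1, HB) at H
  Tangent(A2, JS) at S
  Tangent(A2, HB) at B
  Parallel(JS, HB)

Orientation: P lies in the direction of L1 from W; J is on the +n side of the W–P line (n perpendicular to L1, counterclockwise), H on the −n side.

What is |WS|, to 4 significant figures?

46.68

The slot axis is L1's direction at -13.7°, so u = (cos -13.7°, sin -13.7°) = (0.9715, -0.2368) and n = (−sin -13.7°, cos -13.7°) = (0.2368, 0.9715). W is at the origin and P lies 45.8 along u from W, so P = 45.8·u = (44.50, -10.85). Tangency of A1 to both parallel lines with radius 9.0 puts J and H at W ± 9.0·n: J = (2.132, 8.744), H = (-2.132, -8.744). Equal radii place S and B the same way about P: S = P + 9.0·n = (46.63, -2.103), B = P − 9.0·n = (42.37, -19.59). Then |WS| = |S − W| = 46.68.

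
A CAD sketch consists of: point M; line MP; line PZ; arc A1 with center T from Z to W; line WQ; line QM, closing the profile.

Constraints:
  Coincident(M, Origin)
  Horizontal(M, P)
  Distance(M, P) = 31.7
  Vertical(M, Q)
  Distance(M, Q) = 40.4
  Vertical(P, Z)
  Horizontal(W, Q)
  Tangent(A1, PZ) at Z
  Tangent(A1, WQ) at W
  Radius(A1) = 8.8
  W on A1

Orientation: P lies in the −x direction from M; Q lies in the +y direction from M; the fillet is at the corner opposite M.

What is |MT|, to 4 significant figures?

39.03

MQ is vertical with |MQ| = 40.4 and Q on the +y side, so Q = (0.000, 40.40). The virtual corner opposite M is at (-31.70, 40.40). A1 meets PZ tangentially, so TZ is at right angles to PZ and the tangent condition forces TW to be normal to WQ, with radius 8.8, so the center T sits 8.8 in from both sides at T = (-22.90, 31.60). Then |MT| = |T − M| = 39.03.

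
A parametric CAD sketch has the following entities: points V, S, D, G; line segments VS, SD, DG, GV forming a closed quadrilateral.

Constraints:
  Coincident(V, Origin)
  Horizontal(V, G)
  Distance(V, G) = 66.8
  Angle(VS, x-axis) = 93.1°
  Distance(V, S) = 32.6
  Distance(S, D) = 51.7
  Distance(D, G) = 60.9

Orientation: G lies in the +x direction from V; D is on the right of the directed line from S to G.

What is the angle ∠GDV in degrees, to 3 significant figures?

98.3°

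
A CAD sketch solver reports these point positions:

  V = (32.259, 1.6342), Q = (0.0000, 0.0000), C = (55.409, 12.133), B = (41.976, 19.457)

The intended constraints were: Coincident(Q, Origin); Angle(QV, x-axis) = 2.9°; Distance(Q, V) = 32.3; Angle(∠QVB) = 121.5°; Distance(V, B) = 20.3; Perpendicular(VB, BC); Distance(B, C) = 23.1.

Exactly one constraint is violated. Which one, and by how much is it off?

Distance(B, C) = 23.1 — off by 7.80.

Q = (0.00, 0.00) ✓; QV at 2.900° ✓; |QV| = 32.30 ✓; ∠QVB = 121.5° ✓; |VB| = 20.30 ✓; ∠(VB, BC) = 90.00° ✓; |BC| = 15.30 ✗.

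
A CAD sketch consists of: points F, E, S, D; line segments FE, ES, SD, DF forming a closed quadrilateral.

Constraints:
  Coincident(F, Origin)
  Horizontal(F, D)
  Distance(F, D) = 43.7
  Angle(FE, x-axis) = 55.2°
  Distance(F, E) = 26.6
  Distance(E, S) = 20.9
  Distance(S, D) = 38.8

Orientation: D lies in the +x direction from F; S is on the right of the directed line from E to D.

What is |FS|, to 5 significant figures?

6.1865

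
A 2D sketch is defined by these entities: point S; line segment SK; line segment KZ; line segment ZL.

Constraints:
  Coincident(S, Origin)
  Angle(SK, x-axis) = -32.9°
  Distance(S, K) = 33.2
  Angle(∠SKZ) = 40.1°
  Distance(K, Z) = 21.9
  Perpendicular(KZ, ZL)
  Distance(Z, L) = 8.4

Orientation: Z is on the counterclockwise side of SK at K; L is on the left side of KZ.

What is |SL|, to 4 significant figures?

13.45

S is at the origin; SK runs at -32.9° with length 33.2, so K = 33.2·(cos -32.9°, sin -32.9°) = (27.88, -18.03). ∠SKZ = 40.1°, so KZ runs at -32.9° + (180° − 40.1°) = 107.0° from the x-axis; with |KZ| = 21.9, Z = K + 21.9·(cos 107.0°, sin 107.0°) = (21.47, 2.910). KZ ⟂ ZL; with |ZL| = 8.4 on the left of KZ, L = Z + 8.4·(-0.9563, -0.2924) = (13.44, 0.4538). Then |SL| = |L − S| = 13.45.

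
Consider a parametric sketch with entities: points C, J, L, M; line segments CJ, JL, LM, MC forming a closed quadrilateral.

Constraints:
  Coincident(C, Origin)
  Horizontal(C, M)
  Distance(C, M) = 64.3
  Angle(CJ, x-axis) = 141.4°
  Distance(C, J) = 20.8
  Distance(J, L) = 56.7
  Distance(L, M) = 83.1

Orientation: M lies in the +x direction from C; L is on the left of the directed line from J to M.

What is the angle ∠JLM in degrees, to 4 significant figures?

68.44°

Checks: |JL| = 56.70 ✓; |LM| = 83.10 ✓.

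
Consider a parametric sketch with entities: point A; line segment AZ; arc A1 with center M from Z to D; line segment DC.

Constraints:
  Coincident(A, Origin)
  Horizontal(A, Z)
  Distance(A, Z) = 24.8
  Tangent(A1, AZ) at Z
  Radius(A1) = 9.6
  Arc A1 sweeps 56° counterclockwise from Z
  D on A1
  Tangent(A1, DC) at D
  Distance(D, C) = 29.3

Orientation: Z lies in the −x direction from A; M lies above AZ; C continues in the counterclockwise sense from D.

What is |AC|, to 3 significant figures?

28.5

A is at the origin; AZ is horizontal with |AZ| = 24.8 and Z on the −x side, so Z = (-24.8, 0.00). A1 meets AZ tangentially, so MZ is at right angles to AZ, so M = Z + (0, 9.6) = (-24.8, 9.60). On A1, Z sits at bearing -90° from M; a 56° counterclockwise sweep puts D at bearing -34°, so D = M + 9.6·(cos -34°, sin -34°) = (-16.8, 4.23). Tangency of A1 to DC means the radius MD is perpendicular to DC, so DC runs along (−sin -34°, cos -34°); with |DC| = 29.3, C = (-0.457, 28.5). Then |AC| = |C − A| = 28.5.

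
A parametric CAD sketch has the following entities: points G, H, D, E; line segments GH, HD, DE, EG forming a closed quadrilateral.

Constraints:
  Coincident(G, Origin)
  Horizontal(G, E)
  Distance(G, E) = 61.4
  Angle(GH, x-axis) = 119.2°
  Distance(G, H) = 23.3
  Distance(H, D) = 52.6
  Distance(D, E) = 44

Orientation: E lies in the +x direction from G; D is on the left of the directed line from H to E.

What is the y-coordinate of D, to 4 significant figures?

37.49

G is at the origin; G and E share the same y with |GE| = 61.4 and E in +x, so E = (61.4, 0). GH runs at 119.2° with |GH| = 23.3, so H = (-11.37, 20.34). D is determined by |HD| = 52.6 and |DE| = 44.0 together: it lies at the intersection of circle(H, 52.6) and circle(E, 44.0). With |HE| = 75.56, the foot of the radical line on HE is 43.28 from H and the perpendicular offset is √(52.6² − 43.28²) = 29.90. Taking the left-of-HE solution: D = (38.36, 37.49).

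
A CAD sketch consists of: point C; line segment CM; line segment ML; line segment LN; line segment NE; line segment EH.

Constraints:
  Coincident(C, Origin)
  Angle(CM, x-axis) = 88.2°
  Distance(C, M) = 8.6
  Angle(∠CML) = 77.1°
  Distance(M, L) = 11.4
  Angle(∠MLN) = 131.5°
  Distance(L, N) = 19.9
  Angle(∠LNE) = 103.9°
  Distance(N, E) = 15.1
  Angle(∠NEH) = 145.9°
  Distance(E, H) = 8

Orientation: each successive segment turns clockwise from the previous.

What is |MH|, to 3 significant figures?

31.4

∠LNE = 103.9° gives NE at -139° from the x-axis; with |NE| = 15.1, E = (8.82, -21.9). ∠NEH = 145.9° gives EH at -173° from the x-axis; with |EH| = 8.0, H = (0.875, -22.8). Then |MH| = |H − M| = 31.4.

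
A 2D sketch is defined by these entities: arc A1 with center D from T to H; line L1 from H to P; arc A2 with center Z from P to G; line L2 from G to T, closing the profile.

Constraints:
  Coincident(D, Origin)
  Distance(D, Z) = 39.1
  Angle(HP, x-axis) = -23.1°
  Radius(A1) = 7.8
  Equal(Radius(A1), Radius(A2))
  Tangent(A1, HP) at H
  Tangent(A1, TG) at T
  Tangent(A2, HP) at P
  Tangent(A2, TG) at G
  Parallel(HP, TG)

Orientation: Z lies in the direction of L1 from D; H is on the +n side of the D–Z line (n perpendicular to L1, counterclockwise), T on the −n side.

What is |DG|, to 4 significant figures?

39.87

The slot axis is L1's direction at -23.1°, so u = (cos -23.1°, sin -23.1°) = (0.9198, -0.3923) and n = (−sin -23.1°, cos -23.1°) = (0.3923, 0.9198). D is at the origin and Z lies 39.1 along u from D, so Z = 39.1·u = (35.97, -15.34). Tangency of A1 to both parallel lines with radius 7.8 puts H and T at D ± 7.8·n: H = (3.060, 7.175), T = (-3.060, -7.175). Equal radii place P and G the same way about Z: P = Z + 7.8·n = (39.03, -8.166), G = Z − 7.8·n = (32.90, -22.51). Then |DG| = |G − D| = 39.87.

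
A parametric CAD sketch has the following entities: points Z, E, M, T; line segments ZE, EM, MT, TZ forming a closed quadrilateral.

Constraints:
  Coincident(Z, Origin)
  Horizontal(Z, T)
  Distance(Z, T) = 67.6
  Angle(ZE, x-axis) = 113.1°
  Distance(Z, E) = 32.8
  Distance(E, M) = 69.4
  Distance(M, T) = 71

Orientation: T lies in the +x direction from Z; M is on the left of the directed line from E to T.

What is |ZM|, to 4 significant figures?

81.49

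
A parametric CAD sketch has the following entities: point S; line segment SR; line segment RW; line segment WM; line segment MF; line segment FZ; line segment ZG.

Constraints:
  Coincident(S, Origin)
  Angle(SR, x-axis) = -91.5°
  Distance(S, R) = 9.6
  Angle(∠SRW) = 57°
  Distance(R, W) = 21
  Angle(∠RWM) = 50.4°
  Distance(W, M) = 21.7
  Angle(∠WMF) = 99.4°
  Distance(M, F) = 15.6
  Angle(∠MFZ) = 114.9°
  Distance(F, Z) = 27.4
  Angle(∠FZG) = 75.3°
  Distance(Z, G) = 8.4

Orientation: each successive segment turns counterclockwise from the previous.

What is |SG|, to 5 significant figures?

23.615

S is at the origin; SR runs at -91.5° with length 9.6, so R = (-0.25130, -9.5967). ∠SRW = 57.0° gives RW at 31.500° from the x-axis; with |RW| = 21.0, W = (17.654, 1.3758). ∠RWM = 50.4° gives WM at 161.10° from the x-axis; with |WM| = 21.7, M = (-2.8759, 8.4048). ∠WMF = 99.4° gives MF at -118.30° from the x-axis; with |MF| = 15.6, F = (-10.272, -5.3307). ∠MFZ = 114.9° gives FZ at -53.200° from the x-axis; with |FZ| = 27.4, Z = (6.1416, -27.271). ∠FZG = 75.3° gives ZG at 51.500° from the x-axis; with |ZG| = 8.4, G = (11.371, -20.697). Then |SG| = |G − S| = 23.615.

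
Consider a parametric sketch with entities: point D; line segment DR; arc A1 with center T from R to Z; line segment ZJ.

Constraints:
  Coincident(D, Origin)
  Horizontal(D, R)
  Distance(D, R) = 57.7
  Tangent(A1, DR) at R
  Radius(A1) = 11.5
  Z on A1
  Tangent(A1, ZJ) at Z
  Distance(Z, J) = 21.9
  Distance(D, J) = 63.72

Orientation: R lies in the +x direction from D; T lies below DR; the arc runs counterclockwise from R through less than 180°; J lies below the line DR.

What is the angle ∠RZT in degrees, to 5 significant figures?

36.913°

Checks: |TZ| = 11.50 ✓; ∠(TZ, ZJ) = 90.00° ✓; |ZJ| = 21.90 ✓; |DJ| = 63.72 ✓.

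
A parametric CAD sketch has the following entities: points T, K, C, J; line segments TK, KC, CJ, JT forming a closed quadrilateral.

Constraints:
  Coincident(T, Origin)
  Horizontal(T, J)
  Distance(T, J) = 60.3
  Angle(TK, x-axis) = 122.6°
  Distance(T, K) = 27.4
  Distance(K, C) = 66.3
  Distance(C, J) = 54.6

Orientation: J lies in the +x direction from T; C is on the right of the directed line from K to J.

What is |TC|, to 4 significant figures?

38.96

Checks: T = (0.00, 0.00) ✓; |KC| = 66.30 ✓; |CJ| = 54.60 ✓.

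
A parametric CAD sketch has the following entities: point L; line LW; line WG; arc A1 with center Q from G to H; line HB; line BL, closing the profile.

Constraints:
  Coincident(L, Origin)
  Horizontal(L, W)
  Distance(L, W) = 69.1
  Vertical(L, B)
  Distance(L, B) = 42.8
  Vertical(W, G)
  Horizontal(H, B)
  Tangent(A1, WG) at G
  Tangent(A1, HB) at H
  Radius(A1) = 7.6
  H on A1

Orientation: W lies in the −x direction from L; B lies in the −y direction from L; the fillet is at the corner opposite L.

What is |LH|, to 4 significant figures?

74.93

L is at the origin; LW is horizontal with |LW| = 69.1 and W on the −x side, so W = (-69.10, 0.000). LB is vertical with |LB| = 42.8 and B on the −y side, so B = (0.000, -42.80). The virtual corner opposite L is at (-69.10, -42.80). The tangent condition forces QG to be normal to WG and tangency of A1 to HB means the radius QH is perpendicular to HB, with radius 7.6, so the center Q sits 7.6 in from both sides at Q = (-61.50, -35.20). That places the tangent points at G = (-69.10, -35.20) on WG and H = (-61.50, -42.80) on HB. Then |LH| = |H − L| = 74.93.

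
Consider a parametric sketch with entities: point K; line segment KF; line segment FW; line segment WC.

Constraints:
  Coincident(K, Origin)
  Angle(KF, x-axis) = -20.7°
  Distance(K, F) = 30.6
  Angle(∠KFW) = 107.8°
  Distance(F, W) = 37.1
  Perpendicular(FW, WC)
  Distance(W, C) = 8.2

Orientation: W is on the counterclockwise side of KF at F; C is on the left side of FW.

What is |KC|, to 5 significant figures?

50.954

K is at the origin; KF runs at -20.7° with length 30.6, so F = 30.6·(cos -20.7°, sin -20.7°) = (28.625, -10.816). ∠KFW = 107.8°, so FW runs at -20.7° + (180° − 107.8°) = 51.500° from the x-axis; with |FW| = 37.1, W = F + 37.1·(cos 51.500°, sin 51.500°) = (51.720, 18.218). FW is perpendicular to WC; with |WC| = 8.2 on the left of FW, C = W + 8.2·(-0.78261, 0.62251) = (45.302, 23.323). Then |KC| = |C − K| = 50.954.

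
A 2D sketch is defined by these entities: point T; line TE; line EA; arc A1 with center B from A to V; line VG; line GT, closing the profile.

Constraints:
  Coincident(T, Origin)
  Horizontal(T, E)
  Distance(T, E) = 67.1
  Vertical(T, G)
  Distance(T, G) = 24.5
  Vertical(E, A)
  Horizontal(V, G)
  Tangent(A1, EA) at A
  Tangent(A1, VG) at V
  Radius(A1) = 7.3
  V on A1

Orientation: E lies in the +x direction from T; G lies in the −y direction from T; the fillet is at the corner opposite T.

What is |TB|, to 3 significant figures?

62.2

T is at the origin; TE is horizontal with |TE| = 67.1 and E on the +x side, so E = (67.1, 0.00). TG is vertical with |TG| = 24.5 and G on the −y side, so G = (0.00, -24.5). The virtual corner opposite T is at (67.1, -24.5). Tangency of A1 to EA means the radius BA is perpendicular to EA and A1 meets VG tangentially, so BV is at right angles to VG, with radius 7.3, so the center B sits 7.3 in from both sides at B = (59.8, -17.2). Then |TB| = |B − T| = 62.2.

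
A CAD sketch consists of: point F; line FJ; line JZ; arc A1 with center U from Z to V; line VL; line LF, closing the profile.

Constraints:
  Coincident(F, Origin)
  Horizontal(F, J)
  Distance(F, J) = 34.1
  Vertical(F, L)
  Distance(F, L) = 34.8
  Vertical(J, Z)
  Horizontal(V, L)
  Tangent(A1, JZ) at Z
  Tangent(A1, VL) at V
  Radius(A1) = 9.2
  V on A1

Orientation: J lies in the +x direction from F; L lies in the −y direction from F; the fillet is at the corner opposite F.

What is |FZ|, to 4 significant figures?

42.64

F is at the origin; F and J share the same y with |FJ| = 34.1 and J on the +x side, so J = (34.10, 0.000). FL is vertical with |FL| = 34.8 and L on the −y side, so L = (0.000, -34.80). The virtual corner opposite F is at (34.10, -34.80). The tangent condition forces UZ to be normal to JZ and since A1 is tangent to VL there, UV ⟂ VL, with radius 9.2, so the center U sits 9.2 in from both sides at U = (24.90, -25.60). That places the tangent points at Z = (34.10, -25.60) on JZ and V = (24.90, -34.80) on VL. Then |FZ| = |Z − F| = 42.64.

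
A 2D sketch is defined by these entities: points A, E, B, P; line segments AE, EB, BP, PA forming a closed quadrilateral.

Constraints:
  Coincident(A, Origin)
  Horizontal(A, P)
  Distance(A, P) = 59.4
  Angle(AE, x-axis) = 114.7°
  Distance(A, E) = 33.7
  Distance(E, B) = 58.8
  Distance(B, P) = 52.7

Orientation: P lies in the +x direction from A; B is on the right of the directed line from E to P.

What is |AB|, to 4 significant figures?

25.12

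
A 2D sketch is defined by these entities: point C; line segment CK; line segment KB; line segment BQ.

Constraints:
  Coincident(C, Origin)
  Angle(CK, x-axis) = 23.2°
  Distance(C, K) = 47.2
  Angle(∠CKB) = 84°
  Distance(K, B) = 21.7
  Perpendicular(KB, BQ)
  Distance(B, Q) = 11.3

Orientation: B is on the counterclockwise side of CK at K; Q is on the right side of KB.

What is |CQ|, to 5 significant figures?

60.607

C is at the origin; CK runs at 23.2° with length 47.2, so K = 47.2·(cos 23.2°, sin 23.2°) = (43.383, 18.594). ∠CKB = 84.0°, so KB runs at 23.2° + (180° − 84.0°) = 119.20° from the x-axis; with |KB| = 21.7, B = K + 21.7·(cos 119.20°, sin 119.20°) = (32.797, 37.536). KB ⟂ BQ; with |BQ| = 11.3 on the right of KB, Q = B + 11.3·(0.87292, 0.48786) = (42.661, 43.049). Then |CQ| = |Q − C| = 60.607.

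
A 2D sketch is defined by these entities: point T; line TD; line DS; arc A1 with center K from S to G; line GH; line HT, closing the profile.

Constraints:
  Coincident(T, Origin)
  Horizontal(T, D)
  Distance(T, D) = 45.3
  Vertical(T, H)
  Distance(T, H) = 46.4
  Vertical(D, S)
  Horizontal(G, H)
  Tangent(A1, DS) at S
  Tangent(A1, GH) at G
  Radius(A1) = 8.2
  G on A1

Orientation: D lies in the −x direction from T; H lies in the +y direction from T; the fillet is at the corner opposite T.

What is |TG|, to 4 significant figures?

59.41

The virtual corner opposite T is at (-45.30, 46.40). A1 meets DS tangentially, so KS is at right angles to DS and since A1 is tangent to GH there, KG ⟂ GH, with radius 8.2, so the center K sits 8.2 in from both sides at K = (-37.10, 38.20). That places the tangent points at S = (-45.30, 38.20) on DS and G = (-37.10, 46.40) on GH. Then |TG| = |G − T| = 59.41.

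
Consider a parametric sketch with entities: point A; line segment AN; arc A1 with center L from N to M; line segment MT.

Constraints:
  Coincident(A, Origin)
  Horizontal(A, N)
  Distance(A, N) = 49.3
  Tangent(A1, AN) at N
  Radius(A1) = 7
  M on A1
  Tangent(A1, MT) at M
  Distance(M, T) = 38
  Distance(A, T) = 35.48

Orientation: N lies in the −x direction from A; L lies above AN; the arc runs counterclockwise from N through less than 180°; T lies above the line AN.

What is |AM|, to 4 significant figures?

44.20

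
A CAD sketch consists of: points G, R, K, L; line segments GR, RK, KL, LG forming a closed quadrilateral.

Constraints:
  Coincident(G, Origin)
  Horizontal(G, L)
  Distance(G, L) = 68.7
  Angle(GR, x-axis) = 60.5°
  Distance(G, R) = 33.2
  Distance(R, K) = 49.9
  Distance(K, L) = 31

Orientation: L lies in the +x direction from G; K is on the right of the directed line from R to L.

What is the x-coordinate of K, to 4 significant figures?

41.23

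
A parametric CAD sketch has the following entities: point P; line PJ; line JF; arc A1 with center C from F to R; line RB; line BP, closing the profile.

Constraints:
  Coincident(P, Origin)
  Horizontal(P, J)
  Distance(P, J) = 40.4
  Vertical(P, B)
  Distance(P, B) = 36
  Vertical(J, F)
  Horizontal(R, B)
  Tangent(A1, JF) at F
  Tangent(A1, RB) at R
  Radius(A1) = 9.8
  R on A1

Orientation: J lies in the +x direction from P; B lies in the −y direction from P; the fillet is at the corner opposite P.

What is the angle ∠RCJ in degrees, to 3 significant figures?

159°

P is at the origin; PJ is horizontal with |PJ| = 40.4 and J on the +x side, so J = (40.4, 0.00). PB is vertical with |PB| = 36.0 and B on the −y side, so B = (0.00, -36.0). The virtual corner opposite P is at (40.4, -36.0). Tangency of A1 to JF means the radius CF is perpendicular to JF and A1 meets RB tangentially, so CR is at right angles to RB, with radius 9.8, so the center C sits 9.8 in from both sides at C = (30.6, -26.2). That places the tangent points at F = (40.4, -26.2) on JF and R = (30.6, -36.0) on RB. Then cos ∠RCJ = CR·CJ / (|CR||CJ|), giving 159°.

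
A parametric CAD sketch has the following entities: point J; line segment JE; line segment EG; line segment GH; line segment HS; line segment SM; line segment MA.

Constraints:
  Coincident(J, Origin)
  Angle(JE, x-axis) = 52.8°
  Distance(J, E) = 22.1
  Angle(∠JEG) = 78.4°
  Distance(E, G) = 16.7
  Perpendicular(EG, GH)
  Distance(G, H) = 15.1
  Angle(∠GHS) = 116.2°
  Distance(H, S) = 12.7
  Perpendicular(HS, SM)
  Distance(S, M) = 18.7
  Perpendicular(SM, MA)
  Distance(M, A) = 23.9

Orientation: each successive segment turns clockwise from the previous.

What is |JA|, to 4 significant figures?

31.57

HS is perpendicular to SM, so SM runs at 67.40°; with |SM| = 18.7, M = (8.462, 17.24). SM ⟂ MA, so MA runs at -22.60°; with |MA| = 23.9, A = (30.53, 8.052). Then |JA| = |A − J| = 31.57.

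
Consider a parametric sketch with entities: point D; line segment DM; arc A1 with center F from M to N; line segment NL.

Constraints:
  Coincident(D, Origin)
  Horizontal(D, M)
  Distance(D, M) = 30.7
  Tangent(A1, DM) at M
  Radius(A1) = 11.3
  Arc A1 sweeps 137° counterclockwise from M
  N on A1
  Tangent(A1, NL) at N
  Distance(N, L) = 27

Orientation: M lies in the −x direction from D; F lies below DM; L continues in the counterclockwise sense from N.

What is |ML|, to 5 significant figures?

39.841

D is at the origin; D and M share the same y with |DM| = 30.7 and M on the −x side, so M = (-30.700, 0.0000). A1 meets DM tangentially, so FM is at right angles to DM, so F = M + (0, -11.3) = (-30.700, -11.300). On A1, M sits at bearing 90° from F; a 137° counterclockwise sweep puts N at bearing 227°, so N = F + 11.3·(cos 227°, sin 227°) = (-38.407, -19.564). Since A1 is tangent to NL there, FN ⟂ NL, so NL runs along (−sin 227°, cos 227°); with |NL| = 27.0, L = (-18.660, -37.978). Then |ML| = |L − M| = 39.841.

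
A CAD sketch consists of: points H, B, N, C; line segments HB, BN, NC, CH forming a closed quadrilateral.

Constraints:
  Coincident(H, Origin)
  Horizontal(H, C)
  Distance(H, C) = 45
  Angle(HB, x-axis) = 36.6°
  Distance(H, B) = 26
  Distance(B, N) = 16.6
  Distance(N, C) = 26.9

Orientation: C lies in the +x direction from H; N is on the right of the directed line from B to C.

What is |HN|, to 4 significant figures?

18.13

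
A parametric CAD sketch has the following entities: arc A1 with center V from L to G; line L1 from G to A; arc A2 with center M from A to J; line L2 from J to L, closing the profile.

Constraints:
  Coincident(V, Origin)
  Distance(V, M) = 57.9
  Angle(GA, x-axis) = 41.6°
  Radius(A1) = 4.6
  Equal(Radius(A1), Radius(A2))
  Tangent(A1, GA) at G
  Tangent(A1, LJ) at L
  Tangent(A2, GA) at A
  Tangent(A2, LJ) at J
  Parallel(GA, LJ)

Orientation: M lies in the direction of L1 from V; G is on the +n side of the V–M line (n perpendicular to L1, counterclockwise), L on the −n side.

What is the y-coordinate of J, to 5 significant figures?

35.001

Tangency of A1 to both parallel lines with radius 4.6 puts G and L at V ± 4.6·n: G = (-3.0541, 3.4399), L = (3.0541, -3.4399). Equal radii place A and J the same way about M: A = M + 4.6·n = (40.243, 41.881), J = M − 4.6·n = (46.352, 35.001). So J.y = 35.001.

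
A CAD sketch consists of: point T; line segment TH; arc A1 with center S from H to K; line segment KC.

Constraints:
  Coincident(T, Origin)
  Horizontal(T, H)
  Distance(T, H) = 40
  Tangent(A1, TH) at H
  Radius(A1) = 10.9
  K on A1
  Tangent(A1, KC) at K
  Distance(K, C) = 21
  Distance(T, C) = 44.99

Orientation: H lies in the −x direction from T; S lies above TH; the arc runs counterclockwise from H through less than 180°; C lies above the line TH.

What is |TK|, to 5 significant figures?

31.436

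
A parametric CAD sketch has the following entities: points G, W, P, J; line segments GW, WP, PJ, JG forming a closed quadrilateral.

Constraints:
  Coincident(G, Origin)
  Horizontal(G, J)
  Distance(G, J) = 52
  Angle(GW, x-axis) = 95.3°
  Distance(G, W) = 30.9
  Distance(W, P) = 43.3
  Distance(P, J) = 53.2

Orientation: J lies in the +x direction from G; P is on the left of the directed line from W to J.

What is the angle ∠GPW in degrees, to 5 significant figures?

27.574°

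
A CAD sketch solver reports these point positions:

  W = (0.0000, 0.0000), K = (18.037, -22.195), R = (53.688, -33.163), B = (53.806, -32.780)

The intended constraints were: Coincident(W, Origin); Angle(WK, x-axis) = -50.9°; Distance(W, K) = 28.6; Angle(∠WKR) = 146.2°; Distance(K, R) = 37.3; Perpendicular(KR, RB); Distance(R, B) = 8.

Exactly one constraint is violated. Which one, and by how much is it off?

Distance(R, B) = 8 — off by 7.60.

W = (0.00, 0.00) ✓; WK at -50.90° ✓; |WK| = 28.60 ✓; ∠WKR = 146.2° ✓; |KR| = 37.30 ✓; ∠(KR, RB) = 89.98° ✓; |RB| = 0.4008 ✗.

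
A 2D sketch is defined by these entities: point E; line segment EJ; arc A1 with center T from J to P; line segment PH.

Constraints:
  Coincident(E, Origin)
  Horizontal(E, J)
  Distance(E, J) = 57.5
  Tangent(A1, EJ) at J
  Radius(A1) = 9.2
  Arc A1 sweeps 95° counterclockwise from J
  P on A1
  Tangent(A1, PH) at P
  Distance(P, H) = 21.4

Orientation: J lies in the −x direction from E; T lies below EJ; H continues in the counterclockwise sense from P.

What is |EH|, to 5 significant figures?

71.972

E is at the origin; EJ is horizontal with |EJ| = 57.5 and J on the −x side, so J = (-57.500, 0.0000). A1 meets EJ tangentially, so TJ is at right angles to EJ, so T = J + (0, -9.2) = (-57.500, -9.2000). On A1, J sits at bearing 90° from T; a 95° counterclockwise sweep puts P at bearing 185°, so P = T + 9.2·(cos 185°, sin 185°) = (-66.665, -10.002). The tangent condition forces TP to be normal to PH, so PH runs along (−sin 185°, cos 185°); with |PH| = 21.4, H = (-64.800, -31.320). Then |EH| = |H − E| = 71.972.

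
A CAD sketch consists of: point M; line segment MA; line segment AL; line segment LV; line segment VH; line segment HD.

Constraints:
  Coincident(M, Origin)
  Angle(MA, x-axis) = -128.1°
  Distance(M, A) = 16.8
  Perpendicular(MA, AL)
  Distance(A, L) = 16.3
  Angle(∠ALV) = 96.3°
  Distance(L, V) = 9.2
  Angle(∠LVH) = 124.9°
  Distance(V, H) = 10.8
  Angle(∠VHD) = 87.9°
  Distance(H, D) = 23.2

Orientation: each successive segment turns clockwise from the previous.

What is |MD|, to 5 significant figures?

19.330

M is at the origin; MA runs at -128.1° with length 16.8, so A = (-10.366, -13.221). The perpendicularity gives AL at right angles to MA, so AL runs at 141.90°; with |AL| = 16.3, L = (-23.193, -3.1628). ∠ALV = 96.3° gives LV at 58.200° from the x-axis; with |LV| = 9.2, V = (-18.345, 4.6562). ∠LVH = 124.9° gives VH at 3.1000° from the x-axis; with |VH| = 10.8, H = (-7.5611, 5.2402). ∠VHD = 87.9° gives HD at -89.000° from the x-axis; with |HD| = 23.2, D = (-7.1562, -17.956). Then |MD| = |D − M| = 19.330.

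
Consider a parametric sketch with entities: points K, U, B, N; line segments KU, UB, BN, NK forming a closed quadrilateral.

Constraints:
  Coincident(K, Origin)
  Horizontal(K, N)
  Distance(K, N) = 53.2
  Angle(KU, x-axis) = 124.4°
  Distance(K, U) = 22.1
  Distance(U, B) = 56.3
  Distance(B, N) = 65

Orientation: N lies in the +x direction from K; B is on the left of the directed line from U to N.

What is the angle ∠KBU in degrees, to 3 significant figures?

19.5°

K is at the origin; KN is horizontal with |KN| = 53.2 and N in +x, so N = (53.2, 0). KU runs at 124.4° with |KU| = 22.1, so U = (-12.5, 18.2). B is determined by |UB| = 56.3 and |BN| = 65.0 together: it lies at the intersection of circle(U, 56.3) and circle(N, 65.0). With |UN| = 68.2, the foot of the radical line on UN is 26.3 from U and the perpendicular offset is √(56.3² − 26.3²) = 49.8. Taking the left-of-UN solution: B = (26.2, 59.1).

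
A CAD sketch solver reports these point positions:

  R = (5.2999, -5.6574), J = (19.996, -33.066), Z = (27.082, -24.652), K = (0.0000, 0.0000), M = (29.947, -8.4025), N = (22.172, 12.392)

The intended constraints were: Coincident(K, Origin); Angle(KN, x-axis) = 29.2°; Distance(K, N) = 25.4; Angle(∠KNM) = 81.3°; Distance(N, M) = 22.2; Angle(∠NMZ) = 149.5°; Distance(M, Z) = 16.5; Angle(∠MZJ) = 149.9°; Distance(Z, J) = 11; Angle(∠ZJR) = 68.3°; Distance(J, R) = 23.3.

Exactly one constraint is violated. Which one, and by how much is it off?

Distance(J, R) = 23.3 — off by 7.80.

K = (0.00, 0.00) ✓; KN at 29.20° ✓; |KN| = 25.40 ✓; ∠KNM = 81.30° ✓; |NM| = 22.20 ✓; ∠NMZ = 149.5° ✓; |MZ| = 16.50 ✓; ∠MZJ = 149.9° ✓; |ZJ| = 11.00 ✓; ∠ZJR = 68.30° ✓; |JR| = 31.10 ✗.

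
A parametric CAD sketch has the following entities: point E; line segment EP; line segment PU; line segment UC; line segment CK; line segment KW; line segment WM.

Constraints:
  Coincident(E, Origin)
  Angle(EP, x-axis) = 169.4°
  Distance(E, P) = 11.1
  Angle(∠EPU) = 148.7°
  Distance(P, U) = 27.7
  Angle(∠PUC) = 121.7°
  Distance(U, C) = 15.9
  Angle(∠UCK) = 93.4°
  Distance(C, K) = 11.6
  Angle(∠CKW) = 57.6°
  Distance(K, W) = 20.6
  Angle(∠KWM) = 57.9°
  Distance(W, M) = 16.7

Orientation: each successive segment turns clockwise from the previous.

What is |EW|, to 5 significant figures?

35.613

∠UCK = 93.4° gives CK at -6.8000° from the x-axis; with |CK| = 11.6, K = (-17.194, 34.816). ∠CKW = 57.6° gives KW at -129.20° from the x-axis; with |KW| = 20.6, W = (-30.214, 18.852). Then |EW| = |W − E| = 35.613.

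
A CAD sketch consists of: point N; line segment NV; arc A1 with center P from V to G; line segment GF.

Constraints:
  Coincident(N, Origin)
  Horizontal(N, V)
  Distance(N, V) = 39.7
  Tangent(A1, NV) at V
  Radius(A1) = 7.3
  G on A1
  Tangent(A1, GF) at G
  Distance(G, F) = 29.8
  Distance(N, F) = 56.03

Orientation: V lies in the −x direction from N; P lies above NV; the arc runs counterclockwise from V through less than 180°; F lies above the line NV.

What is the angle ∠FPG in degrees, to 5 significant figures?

76.236°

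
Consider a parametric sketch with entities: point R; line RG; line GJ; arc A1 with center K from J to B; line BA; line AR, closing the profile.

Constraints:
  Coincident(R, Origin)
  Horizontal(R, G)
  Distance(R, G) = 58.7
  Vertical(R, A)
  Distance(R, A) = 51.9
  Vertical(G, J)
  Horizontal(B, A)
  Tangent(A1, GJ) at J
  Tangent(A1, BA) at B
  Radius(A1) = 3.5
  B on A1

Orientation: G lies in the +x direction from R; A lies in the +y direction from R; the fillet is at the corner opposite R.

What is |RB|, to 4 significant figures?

75.77

The virtual corner opposite R is at (58.70, 51.90). Tangency of A1 to GJ means the radius KJ is perpendicular to GJ and A1 meets BA tangentially, so KB is at right angles to BA, with radius 3.5, so the center K sits 3.5 in from both sides at K = (55.20, 48.40). That places the tangent points at J = (58.70, 48.40) on GJ and B = (55.20, 51.90) on BA. Then |RB| = |B − R| = 75.77.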